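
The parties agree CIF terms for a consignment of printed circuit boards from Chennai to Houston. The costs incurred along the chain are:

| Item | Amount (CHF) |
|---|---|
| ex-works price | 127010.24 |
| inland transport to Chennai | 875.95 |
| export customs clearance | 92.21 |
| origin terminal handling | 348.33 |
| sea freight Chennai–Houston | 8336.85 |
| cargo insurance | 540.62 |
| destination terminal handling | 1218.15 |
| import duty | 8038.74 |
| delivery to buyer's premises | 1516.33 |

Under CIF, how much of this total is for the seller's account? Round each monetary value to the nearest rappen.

Seller's account: CHF 137204.20

CIF: the seller pays costs through ocean freight and marine insurance to the destination port.
Seller's account: goods 127010.24 + inland to port 875.95 + export clearance 92.21 + origin terminal 348.33 + freight 8336.85 + insurance 540.62 = 137204.20
Buyer's account: destination terminal 1218.15 + duty 8038.74 + delivery 1516.33 = 10773.22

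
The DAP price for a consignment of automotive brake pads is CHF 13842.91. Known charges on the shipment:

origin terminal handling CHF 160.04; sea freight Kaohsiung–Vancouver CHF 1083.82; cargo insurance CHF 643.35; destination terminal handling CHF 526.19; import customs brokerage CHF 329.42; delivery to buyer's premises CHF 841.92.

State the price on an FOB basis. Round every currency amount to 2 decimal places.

FOB price: CHF 10747.63

Not relevant to the conversion: origin terminal — on the seller under both DAP and FOB; already in the DAP price and stays in the FOB price. brokerage — on the buyer under both terms; not part of either seller's price.
From DAP to FOB, the seller no longer bears: freight, insurance, destination terminal, delivery.
FOB price = 13842.91 − 1083.82 − 643.35 − 526.19 − 841.92 = 10747.63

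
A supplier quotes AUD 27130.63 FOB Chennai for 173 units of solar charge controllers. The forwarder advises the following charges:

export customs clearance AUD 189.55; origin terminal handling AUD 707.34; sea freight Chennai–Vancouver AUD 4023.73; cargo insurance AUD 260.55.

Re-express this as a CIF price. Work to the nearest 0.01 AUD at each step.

CIF price: AUD 31414.91

Not relevant to the conversion: origin terminal, export clearance — on the seller under both FOB and CIF; already in the FOB price and stays in the CIF price.
From FOB to CIF, the seller additionally bears: freight, insurance.
CIF price = 27130.63 + 4023.73 + 260.55 = 31414.91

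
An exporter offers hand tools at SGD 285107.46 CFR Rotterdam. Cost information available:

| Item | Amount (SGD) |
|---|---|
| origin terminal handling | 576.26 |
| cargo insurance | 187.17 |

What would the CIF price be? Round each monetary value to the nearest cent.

CIF price: SGD 285294.63

Not relevant to the conversion: origin terminal — on the seller under both CFR and CIF; already in the CFR price and stays in the CIF price.
From CFR to CIF, the seller additionally bears: insurance.
CIF price = 285107.46 + 187.17 = 285294.63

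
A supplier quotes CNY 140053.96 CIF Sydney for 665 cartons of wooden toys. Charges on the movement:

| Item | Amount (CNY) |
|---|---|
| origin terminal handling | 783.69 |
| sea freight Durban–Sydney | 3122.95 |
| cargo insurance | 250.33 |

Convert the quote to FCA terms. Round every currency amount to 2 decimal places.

From CIF to FCA, the seller no longer bears: origin terminal, freight, insurance.
FCA price = 140053.96 − 783.69 − 3122.95 − 250.33 = 135896.99

FCA price: CNY 135896.99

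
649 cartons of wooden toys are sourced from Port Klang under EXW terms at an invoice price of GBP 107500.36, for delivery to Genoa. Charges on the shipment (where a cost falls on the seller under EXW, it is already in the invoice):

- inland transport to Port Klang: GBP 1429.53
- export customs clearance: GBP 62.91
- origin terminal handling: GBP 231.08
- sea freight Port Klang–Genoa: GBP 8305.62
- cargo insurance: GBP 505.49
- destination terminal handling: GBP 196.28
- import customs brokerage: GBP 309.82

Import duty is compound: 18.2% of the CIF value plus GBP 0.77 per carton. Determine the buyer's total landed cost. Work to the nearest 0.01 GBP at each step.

EXW: the seller makes goods available at their premises; the buyer bears all onward costs.
CIF value = EXW price + inland to port + export clearance + origin terminal + freight + insurance = 107500.36 + 1429.53 + 62.91 + 231.08 + 8305.62 + 505.49 = 118034.99
Ad valorem component: 118034.99 × 18.2% = 21482.37
Specific component: 649 × 0.77 = 499.73
Import duty = 21482.37 + 499.73 = 21982.10
Buyer bears: inland to port 1429.53 + export clearance 62.91 + origin terminal 231.08 + freight 8305.62 + insurance 505.49 + destination terminal 196.28 + brokerage 309.82 + duty 21982.10 = 33022.83
Landed cost = invoice 107500.36 + 33022.83 = 140523.19

Total landed cost: GBP 140523.19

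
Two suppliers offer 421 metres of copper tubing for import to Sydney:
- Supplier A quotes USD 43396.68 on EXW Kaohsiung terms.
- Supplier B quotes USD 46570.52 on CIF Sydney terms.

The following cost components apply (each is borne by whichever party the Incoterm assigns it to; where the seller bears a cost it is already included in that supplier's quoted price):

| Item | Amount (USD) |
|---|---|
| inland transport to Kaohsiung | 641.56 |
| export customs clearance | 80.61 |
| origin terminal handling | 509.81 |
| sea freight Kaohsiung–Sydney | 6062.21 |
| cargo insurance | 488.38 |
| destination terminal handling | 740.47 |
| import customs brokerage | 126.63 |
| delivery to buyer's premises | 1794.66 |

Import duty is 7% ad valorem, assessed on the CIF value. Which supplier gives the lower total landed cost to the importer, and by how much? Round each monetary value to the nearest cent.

Supplier A (EXW):
CIF value = EXW price + inland to port + export clearance + origin terminal + freight + insurance = 43396.68 + 641.56 + 80.61 + 509.81 + 6062.21 + 488.38 = 51179.25
Import duty = 51179.25 × 7% = 3582.55
Buyer bears (A): 641.56 + 80.61 + 509.81 + 6062.21 + 488.38 + 740.47 + 126.63 + 1794.66 = 10444.33
Landed cost (A) = invoice 43396.68 + 10444.33 + duty 3582.55 = 57423.56
Supplier B (CIF):
The CIF price already equals the CIF value: 46570.52
Import duty = 46570.52 × 7% = 3259.94
Buyer bears (B): 740.47 + 126.63 + 1794.66 = 2661.76
Landed cost (B) = invoice 46570.52 + 2661.76 + duty 3259.94 = 52492.22
Difference = |57423.56 − 52492.22| = 4931.34

Supplier B is cheaper by USD 4931.34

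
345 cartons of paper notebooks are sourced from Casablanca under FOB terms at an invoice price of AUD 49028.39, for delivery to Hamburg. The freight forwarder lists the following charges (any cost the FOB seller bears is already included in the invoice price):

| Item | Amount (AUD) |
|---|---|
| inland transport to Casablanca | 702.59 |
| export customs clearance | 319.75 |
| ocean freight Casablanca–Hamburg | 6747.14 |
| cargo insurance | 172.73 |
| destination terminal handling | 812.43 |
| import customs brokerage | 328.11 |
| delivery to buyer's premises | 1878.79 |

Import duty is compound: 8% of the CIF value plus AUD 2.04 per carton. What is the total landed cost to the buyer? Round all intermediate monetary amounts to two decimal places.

Total landed cost: AUD 64147.25

FOB: the seller bears costs until goods are on board at the origin port; the buyer bears freight, insurance and all costs thereafter.
Already in the invoice (seller's account under FOB): inland to port, export clearance — exclude.
CIF value = FOB price + freight + insurance = 49028.39 + 6747.14 + 172.73 = 55948.26
Ad valorem component: 55948.26 × 8% = 4475.86
Specific component: 345 × 2.04 = 703.80
Import duty = 4475.86 + 703.80 = 5179.66
Buyer bears: freight 6747.14 + insurance 172.73 + destination terminal 812.43 + brokerage 328.11 + delivery 1878.79 + duty 5179.66 = 15118.86
Landed cost = invoice 49028.39 + 15118.86 = 64147.25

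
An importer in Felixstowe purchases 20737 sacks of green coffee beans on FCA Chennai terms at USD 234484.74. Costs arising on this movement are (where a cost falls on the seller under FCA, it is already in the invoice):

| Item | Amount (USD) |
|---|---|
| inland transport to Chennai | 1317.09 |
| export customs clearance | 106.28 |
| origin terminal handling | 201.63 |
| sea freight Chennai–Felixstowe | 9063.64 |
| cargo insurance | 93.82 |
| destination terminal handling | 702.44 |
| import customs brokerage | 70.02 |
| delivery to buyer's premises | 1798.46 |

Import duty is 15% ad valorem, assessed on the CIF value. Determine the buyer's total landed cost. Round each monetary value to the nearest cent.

Total landed cost: USD 282991.32

FCA: the seller delivers export-cleared goods to the carrier; the buyer bears costs from that point.
Already in the invoice (seller's account under FCA): inland to port, export clearance — exclude.
CIF value = FCA price + origin terminal + freight + insurance = 234484.74 + 201.63 + 9063.64 + 93.82 = 243843.83
Import duty = 243843.83 × 15% = 36576.57
Buyer bears: origin terminal 201.63 + freight 9063.64 + insurance 93.82 + destination terminal 702.44 + brokerage 70.02 + delivery 1798.46 + duty 36576.57 = 48506.58
Landed cost = invoice 234484.74 + 48506.58 = 282991.32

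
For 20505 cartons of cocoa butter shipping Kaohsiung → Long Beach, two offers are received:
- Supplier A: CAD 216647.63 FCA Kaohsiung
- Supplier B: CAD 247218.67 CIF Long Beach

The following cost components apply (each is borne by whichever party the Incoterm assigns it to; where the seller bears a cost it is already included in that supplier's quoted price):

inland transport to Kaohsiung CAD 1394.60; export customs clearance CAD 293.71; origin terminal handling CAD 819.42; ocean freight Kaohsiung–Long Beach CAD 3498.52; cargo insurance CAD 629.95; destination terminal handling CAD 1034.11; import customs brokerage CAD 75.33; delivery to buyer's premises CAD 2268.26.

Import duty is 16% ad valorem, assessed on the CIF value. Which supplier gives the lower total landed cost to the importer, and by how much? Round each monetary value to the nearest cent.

Supplier A (FCA):
CIF value = FCA price + origin terminal + freight + insurance = 216647.63 + 819.42 + 3498.52 + 629.95 = 221595.52
Import duty = 221595.52 × 16% = 35455.28
Buyer bears (A): 819.42 + 3498.52 + 629.95 + 1034.11 + 75.33 + 2268.26 = 8325.59
Landed cost (A) = invoice 216647.63 + 8325.59 + duty 35455.28 = 260428.50
Supplier B (CIF):
The CIF price already equals the CIF value: 247218.67
Import duty = 247218.67 × 16% = 39554.99
Buyer bears (B): 1034.11 + 75.33 + 2268.26 = 3377.70
Landed cost (B) = invoice 247218.67 + 3377.70 + duty 39554.99 = 290151.36
Difference = |260428.50 − 290151.36| = 29722.86

Supplier A is cheaper by CAD 29722.86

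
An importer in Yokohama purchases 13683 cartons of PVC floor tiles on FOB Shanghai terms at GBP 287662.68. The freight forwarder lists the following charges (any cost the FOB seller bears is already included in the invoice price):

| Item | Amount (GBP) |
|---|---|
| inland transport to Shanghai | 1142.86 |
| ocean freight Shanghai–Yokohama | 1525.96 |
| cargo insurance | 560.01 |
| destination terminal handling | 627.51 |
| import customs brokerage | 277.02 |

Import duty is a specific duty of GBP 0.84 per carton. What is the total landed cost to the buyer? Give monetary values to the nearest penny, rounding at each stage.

Total landed cost: GBP 302146.90

FOB: the seller bears costs until goods are on board at the origin port; the buyer bears freight, insurance and all costs thereafter.
Already in the invoice (seller's account under FOB): inland to port — exclude.
CIF value = FOB price + freight + insurance = 287662.68 + 1525.96 + 560.01 = 289748.65
Import duty = 13683 × 0.84 = 11493.72
Buyer bears: freight 1525.96 + insurance 560.01 + destination terminal 627.51 + brokerage 277.02 + duty 11493.72 = 14484.22
Landed cost = invoice 287662.68 + 14484.22 = 302146.90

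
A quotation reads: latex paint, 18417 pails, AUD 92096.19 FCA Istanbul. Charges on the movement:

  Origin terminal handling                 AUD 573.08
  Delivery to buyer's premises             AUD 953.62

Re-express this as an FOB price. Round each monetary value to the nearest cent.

FOB price: AUD 92669.27

Not relevant to the conversion: delivery — on the buyer under both terms; not part of either seller's price.
From FCA to FOB, the seller additionally bears: origin terminal.
FOB price = 92096.19 + 573.08 = 92669.27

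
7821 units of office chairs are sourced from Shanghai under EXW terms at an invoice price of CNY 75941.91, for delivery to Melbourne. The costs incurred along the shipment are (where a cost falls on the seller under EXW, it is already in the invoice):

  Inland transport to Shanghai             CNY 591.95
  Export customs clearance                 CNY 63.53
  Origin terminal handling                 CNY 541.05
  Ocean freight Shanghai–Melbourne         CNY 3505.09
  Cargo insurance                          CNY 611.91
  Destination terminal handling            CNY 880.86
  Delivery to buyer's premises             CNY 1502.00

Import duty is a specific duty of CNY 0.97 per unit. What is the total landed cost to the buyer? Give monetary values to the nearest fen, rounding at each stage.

Total landed cost: CNY 91224.67

EXW: the seller makes goods available at their premises; the buyer bears all onward costs.
CIF value = EXW price + inland to port + export clearance + origin terminal + freight + insurance = 75941.91 + 591.95 + 63.53 + 541.05 + 3505.09 + 611.91 = 81255.44
Import duty = 7821 × 0.97 = 7586.37
Buyer bears: inland to port 591.95 + export clearance 63.53 + origin terminal 541.05 + freight 3505.09 + insurance 611.91 + destination terminal 880.86 + delivery 1502.00 + duty 7586.37 = 15282.76
Landed cost = invoice 75941.91 + 15282.76 = 91224.67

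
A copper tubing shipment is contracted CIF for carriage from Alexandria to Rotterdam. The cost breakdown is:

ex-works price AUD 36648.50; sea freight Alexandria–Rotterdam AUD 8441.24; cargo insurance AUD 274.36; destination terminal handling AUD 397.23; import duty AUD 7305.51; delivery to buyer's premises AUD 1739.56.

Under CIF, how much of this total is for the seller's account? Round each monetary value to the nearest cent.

CIF: the seller pays costs through ocean freight and marine insurance to the destination port.
Seller's account: goods 36648.50 + freight 8441.24 + insurance 274.36 = 45364.10
Buyer's account: destination terminal 397.23 + duty 7305.51 + delivery 1739.56 = 9442.30

Seller's account: AUD 45364.10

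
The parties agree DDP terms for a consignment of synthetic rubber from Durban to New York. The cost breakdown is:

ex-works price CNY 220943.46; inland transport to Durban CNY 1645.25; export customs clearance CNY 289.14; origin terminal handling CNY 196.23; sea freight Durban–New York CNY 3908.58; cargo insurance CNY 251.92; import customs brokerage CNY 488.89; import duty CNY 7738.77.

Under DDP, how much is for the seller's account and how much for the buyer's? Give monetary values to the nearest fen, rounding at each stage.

DDP: the seller bears all costs including import duty.
Seller's account: goods 220943.46 + inland to port 1645.25 + export clearance 289.14 + origin terminal 196.23 + freight 3908.58 + insurance 251.92 + brokerage 488.89 + duty 7738.77 = 235462.24
Buyer's account: 0.00

Seller: CNY 235462.24; buyer: CNY 0.00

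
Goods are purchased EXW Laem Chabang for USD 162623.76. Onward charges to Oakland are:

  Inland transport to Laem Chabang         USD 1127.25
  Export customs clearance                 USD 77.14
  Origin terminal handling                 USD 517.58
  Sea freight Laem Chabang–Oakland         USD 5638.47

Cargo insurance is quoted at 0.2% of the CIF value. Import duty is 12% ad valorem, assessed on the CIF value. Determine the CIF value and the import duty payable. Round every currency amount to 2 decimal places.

Let C be the CIF value. C = EXW price + pre-shipment costs + freight + 0.2% × C
C − 0.2% × C = 162623.76 + 1127.25 + 77.14 + 517.58 + 5638.47
0.998 × C = 169984.20
C = 169984.20 / 0.998 = 170324.85
Insurance premium = 0.2% × 170324.85 = 340.65
Import duty = 170324.85 × 12% = 20438.98

CIF value: USD 170324.85; import duty: USD 20438.98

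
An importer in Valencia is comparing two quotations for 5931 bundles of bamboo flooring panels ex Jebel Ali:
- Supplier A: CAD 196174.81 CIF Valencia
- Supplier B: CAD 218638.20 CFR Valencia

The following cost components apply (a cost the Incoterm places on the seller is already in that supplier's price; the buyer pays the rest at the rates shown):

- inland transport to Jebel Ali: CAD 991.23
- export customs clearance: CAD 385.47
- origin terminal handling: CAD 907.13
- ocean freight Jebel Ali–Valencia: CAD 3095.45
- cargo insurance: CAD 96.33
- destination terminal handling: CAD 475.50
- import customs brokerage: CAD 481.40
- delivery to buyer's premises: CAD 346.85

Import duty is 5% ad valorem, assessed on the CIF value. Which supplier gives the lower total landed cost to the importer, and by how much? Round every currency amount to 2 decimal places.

Supplier A (CIF):
The CIF price already equals the CIF value: 196174.81
Import duty = 196174.81 × 5% = 9808.74
Buyer bears (A): 475.50 + 481.40 + 346.85 = 1303.75
Landed cost (A) = invoice 196174.81 + 1303.75 + duty 9808.74 = 207287.30
Supplier B (CFR):
CIF value = CFR price + insurance = 218638.20 + 96.33 = 218734.53
Import duty = 218734.53 × 5% = 10936.73
Buyer bears (B): 96.33 + 475.50 + 481.40 + 346.85 = 1400.08
Landed cost (B) = invoice 218638.20 + 1400.08 + duty 10936.73 = 230975.01
Difference = |207287.30 − 230975.01| = 23687.71

Supplier A is cheaper by CAD 23687.71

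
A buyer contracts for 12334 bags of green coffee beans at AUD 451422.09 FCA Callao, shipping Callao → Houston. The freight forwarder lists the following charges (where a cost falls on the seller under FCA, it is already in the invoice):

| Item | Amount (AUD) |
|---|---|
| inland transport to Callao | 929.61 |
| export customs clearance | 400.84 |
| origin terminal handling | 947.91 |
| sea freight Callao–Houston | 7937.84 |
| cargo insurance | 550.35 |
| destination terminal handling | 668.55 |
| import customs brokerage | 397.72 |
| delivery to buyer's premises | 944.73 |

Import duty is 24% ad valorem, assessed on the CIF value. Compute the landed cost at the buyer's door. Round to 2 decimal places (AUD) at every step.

FCA: the seller delivers export-cleared goods to the carrier; the buyer bears costs from that point.
Already in the invoice (seller's account under FCA): inland to port, export clearance — exclude.
CIF value = FCA price + origin terminal + freight + insurance = 451422.09 + 947.91 + 7937.84 + 550.35 = 460858.19
Import duty = 460858.19 × 24% = 110605.97
Buyer bears: origin terminal 947.91 + freight 7937.84 + insurance 550.35 + destination terminal 668.55 + brokerage 397.72 + delivery 944.73 + duty 110605.97 = 122053.07
Landed cost = invoice 451422.09 + 122053.07 = 573475.16

Total landed cost: AUD 573475.16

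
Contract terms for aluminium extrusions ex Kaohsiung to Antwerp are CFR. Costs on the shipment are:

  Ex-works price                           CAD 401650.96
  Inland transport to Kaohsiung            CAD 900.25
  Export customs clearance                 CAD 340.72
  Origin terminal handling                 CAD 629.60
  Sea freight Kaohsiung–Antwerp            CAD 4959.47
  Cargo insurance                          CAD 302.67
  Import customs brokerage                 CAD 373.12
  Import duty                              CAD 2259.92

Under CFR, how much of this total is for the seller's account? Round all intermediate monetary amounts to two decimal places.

CFR: the seller pays costs through ocean freight to the destination port, but not insurance.
Seller's account: goods 401650.96 + inland to port 900.25 + export clearance 340.72 + origin terminal 629.60 + freight 4959.47 = 408481.00
Buyer's account: insurance 302.67 + brokerage 373.12 + duty 2259.92 = 2935.71

Seller's account: CAD 408481.00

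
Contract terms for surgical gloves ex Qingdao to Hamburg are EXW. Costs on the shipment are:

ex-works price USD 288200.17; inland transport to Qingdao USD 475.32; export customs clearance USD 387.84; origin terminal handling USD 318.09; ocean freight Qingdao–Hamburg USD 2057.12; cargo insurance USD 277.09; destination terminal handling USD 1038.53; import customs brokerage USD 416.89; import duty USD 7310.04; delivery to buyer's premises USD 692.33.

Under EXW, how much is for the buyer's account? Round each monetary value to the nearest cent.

Buyer's account: USD 12973.25

EXW: the seller makes goods available at their premises; the buyer bears all onward costs.
Seller's account: goods 288200.17 = 288200.17
Buyer's account: inland to port 475.32 + export clearance 387.84 + origin terminal 318.09 + freight 2057.12 + insurance 277.09 + destination terminal 1038.53 + brokerage 416.89 + duty 7310.04 + delivery 692.33 = 12973.25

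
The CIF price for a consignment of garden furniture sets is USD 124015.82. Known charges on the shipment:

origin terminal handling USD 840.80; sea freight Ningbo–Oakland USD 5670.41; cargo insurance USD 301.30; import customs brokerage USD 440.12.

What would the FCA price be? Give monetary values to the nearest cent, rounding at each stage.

Not relevant to the conversion: brokerage — on the buyer under both terms; not part of either seller's price.
From CIF to FCA, the seller no longer bears: origin terminal, freight, insurance.
FCA price = 124015.82 − 840.80 − 5670.41 − 301.30 = 117203.31

FCA price: USD 117203.31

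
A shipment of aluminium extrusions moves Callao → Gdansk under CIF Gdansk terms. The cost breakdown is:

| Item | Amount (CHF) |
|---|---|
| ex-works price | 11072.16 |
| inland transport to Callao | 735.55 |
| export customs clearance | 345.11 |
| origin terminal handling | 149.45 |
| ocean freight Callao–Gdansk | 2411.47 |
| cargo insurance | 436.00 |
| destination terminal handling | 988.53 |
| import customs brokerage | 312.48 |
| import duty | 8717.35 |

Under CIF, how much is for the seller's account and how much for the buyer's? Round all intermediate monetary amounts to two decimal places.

Seller: CHF 15149.74; buyer: CHF 10018.36

CIF: the seller pays costs through ocean freight and marine insurance to the destination port.
Seller's account: goods 11072.16 + inland to port 735.55 + export clearance 345.11 + origin terminal 149.45 + freight 2411.47 + insurance 436.00 = 15149.74
Buyer's account: destination terminal 988.53 + brokerage 312.48 + duty 8717.35 = 10018.36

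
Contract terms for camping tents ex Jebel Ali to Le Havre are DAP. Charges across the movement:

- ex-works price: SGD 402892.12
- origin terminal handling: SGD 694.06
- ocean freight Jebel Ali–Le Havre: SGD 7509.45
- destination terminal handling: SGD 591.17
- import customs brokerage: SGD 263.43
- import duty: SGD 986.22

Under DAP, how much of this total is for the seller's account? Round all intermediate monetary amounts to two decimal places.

DAP: the seller bears all costs to the named destination except import duty and clearance.
Seller's account: goods 402892.12 + origin terminal 694.06 + freight 7509.45 + destination terminal 591.17 = 411686.80
Buyer's account: brokerage 263.43 + duty 986.22 = 1249.65

Seller's account: SGD 411686.80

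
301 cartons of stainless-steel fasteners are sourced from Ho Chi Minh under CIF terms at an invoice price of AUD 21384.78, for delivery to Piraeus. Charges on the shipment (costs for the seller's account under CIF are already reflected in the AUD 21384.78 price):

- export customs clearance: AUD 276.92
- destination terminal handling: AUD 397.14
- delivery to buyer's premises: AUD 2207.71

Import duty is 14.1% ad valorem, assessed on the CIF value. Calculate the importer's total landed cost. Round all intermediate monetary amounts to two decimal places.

CIF: the seller pays costs through ocean freight and marine insurance to the destination port.
Already in the invoice (seller's account under CIF): export clearance — exclude.
The CIF price already equals the CIF value: 21384.78
Import duty = 21384.78 × 14.1% = 3015.25
Buyer bears: destination terminal 397.14 + delivery 2207.71 + duty 3015.25 = 5620.10
Landed cost = invoice 21384.78 + 5620.10 = 27004.88

Total landed cost: AUD 27004.88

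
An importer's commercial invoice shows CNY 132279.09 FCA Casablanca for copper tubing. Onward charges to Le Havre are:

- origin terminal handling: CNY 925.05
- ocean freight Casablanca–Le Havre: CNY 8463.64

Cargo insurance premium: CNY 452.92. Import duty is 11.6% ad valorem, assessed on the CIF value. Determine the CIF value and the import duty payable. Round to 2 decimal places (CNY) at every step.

CIF = FCA price + pre-shipment costs + freight + insurance
CIF = 132279.09 + 925.05 + 8463.64 + 452.92 = 142120.70
Import duty = 142120.70 × 11.6% = 16486.00

CIF value: CNY 142120.70; import duty: CNY 16486.00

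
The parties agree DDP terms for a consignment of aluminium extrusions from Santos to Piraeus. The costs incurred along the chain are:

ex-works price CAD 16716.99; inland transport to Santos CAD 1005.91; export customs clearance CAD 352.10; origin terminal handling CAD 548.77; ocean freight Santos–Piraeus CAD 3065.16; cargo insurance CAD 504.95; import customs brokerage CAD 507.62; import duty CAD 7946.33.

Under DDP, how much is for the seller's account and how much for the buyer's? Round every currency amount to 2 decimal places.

DDP: the seller bears all costs including import duty.
Seller's account: goods 16716.99 + inland to port 1005.91 + export clearance 352.10 + origin terminal 548.77 + freight 3065.16 + insurance 504.95 + brokerage 507.62 + duty 7946.33 = 30647.83
Buyer's account: 0.00

Seller: CAD 30647.83; buyer: CAD 0.00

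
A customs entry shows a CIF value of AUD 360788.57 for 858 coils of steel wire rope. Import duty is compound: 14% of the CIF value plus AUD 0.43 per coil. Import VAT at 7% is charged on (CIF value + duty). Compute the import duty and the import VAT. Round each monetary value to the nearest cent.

Ad valorem component: 360788.57 × 14% = 50510.40
Specific component: 858 × 0.43 = 368.94
Import duty = 50510.40 + 368.94 = 50879.34
VAT base = CIF + duty = 360788.57 + 50879.34 = 411667.91
Import VAT = 411667.91 × 7% = 28816.75

Import duty: AUD 50879.34; import VAT: AUD 28816.75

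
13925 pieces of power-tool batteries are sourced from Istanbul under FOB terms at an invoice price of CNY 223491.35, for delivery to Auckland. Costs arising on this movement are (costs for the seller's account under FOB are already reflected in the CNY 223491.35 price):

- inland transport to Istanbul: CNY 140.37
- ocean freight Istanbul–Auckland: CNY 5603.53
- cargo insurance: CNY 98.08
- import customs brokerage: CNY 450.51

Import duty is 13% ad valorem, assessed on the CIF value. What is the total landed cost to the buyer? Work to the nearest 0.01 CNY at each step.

FOB: the seller bears costs until goods are on board at the origin port; the buyer bears freight, insurance and all costs thereafter.
Already in the invoice (seller's account under FOB): inland to port — exclude.
CIF value = FOB price + freight + insurance = 223491.35 + 5603.53 + 98.08 = 229192.96
Import duty = 229192.96 × 13% = 29795.08
Buyer bears: freight 5603.53 + insurance 98.08 + brokerage 450.51 + duty 29795.08 = 35947.20
Landed cost = invoice 223491.35 + 35947.20 = 259438.55

Total landed cost: CNY 259438.55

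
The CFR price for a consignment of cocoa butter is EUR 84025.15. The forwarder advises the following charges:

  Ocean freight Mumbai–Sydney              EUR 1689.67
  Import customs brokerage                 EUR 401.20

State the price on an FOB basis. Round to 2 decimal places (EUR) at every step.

Not relevant to the conversion: brokerage — on the buyer under both terms; not part of either seller's price.
From CFR to FOB, the seller no longer bears: freight.
FOB price = 84025.15 − 1689.67 = 82335.48

FOB price: EUR 82335.48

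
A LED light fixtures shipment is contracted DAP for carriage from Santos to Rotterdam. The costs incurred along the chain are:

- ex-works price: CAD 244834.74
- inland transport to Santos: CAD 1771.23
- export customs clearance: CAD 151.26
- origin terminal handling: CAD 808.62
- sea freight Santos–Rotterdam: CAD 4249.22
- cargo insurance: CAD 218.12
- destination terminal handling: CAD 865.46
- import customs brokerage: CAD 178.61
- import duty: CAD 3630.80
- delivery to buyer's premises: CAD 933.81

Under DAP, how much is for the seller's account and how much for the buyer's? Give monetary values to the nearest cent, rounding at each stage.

Seller: CAD 253832.46; buyer: CAD 3809.41

DAP: the seller bears all costs to the named destination except import duty and clearance.
Seller's account: goods 244834.74 + inland to port 1771.23 + export clearance 151.26 + origin terminal 808.62 + freight 4249.22 + insurance 218.12 + destination terminal 865.46 + delivery 933.81 = 253832.46
Buyer's account: brokerage 178.61 + duty 3630.80 = 3809.41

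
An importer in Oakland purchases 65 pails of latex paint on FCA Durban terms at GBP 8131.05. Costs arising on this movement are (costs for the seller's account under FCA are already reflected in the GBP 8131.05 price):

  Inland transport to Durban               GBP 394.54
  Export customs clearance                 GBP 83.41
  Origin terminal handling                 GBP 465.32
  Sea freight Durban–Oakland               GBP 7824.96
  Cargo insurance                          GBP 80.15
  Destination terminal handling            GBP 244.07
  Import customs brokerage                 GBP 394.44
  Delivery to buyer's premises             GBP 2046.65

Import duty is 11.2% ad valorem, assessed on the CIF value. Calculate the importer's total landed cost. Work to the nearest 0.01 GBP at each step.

Total landed cost: GBP 21034.81

FCA: the seller delivers export-cleared goods to the carrier; the buyer bears costs from that point.
Already in the invoice (seller's account under FCA): inland to port, export clearance — exclude.
CIF value = FCA price + origin terminal + freight + insurance = 8131.05 + 465.32 + 7824.96 + 80.15 = 16501.48
Import duty = 16501.48 × 11.2% = 1848.17
Buyer bears: origin terminal 465.32 + freight 7824.96 + insurance 80.15 + destination terminal 244.07 + brokerage 394.44 + delivery 2046.65 + duty 1848.17 = 12903.76
Landed cost = invoice 8131.05 + 12903.76 = 21034.81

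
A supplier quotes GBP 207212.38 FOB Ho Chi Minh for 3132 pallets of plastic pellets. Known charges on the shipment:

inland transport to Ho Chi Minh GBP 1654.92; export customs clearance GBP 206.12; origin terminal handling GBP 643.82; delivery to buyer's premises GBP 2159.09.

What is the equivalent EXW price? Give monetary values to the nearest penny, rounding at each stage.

Not relevant to the conversion: delivery — on the buyer under both terms; not part of either seller's price.
From FOB to EXW, the seller no longer bears: inland to port, export clearance, origin terminal.
EXW price = 207212.38 − 1654.92 − 206.12 − 643.82 = 204707.52

EXW price: GBP 204707.52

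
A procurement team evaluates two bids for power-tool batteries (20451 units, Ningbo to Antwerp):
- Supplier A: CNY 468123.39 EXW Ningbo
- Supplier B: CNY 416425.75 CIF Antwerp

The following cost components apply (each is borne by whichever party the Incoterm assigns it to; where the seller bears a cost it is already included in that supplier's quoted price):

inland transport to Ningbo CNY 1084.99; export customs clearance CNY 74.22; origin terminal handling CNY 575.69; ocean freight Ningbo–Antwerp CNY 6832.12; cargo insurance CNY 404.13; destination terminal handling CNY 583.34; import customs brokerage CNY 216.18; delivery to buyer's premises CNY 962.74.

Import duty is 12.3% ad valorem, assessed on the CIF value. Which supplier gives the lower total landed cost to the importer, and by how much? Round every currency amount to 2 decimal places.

Supplier B is cheaper by CNY 68131.05

Supplier A (EXW):
CIF value = EXW price + inland to port + export clearance + origin terminal + freight + insurance = 468123.39 + 1084.99 + 74.22 + 575.69 + 6832.12 + 404.13 = 477094.54
Import duty = 477094.54 × 12.3% = 58682.63
Buyer bears (A): 1084.99 + 74.22 + 575.69 + 6832.12 + 404.13 + 583.34 + 216.18 + 962.74 = 10733.41
Landed cost (A) = invoice 468123.39 + 10733.41 + duty 58682.63 = 537539.43
Supplier B (CIF):
The CIF price already equals the CIF value: 416425.75
Import duty = 416425.75 × 12.3% = 51220.37
Buyer bears (B): 583.34 + 216.18 + 962.74 = 1762.26
Landed cost (B) = invoice 416425.75 + 1762.26 + duty 51220.37 = 469408.38
Difference = |537539.43 − 469408.38| = 68131.05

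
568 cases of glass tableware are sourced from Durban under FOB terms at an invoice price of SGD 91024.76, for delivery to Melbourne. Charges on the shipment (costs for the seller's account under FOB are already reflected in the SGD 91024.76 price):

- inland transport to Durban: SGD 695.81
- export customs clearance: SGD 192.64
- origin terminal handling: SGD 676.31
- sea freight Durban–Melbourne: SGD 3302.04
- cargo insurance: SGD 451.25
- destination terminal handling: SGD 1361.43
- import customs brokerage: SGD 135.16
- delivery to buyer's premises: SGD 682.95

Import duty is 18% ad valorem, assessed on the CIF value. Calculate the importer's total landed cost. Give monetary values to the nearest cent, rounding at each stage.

FOB: the seller bears costs until goods are on board at the origin port; the buyer bears freight, insurance and all costs thereafter.
Already in the invoice (seller's account under FOB): inland to port, export clearance, origin terminal — exclude.
CIF value = FOB price + freight + insurance = 91024.76 + 3302.04 + 451.25 = 94778.05
Import duty = 94778.05 × 18% = 17060.05
Buyer bears: freight 3302.04 + insurance 451.25 + destination terminal 1361.43 + brokerage 135.16 + delivery 682.95 + duty 17060.05 = 22992.88
Landed cost = invoice 91024.76 + 22992.88 = 114017.64

Total landed cost: SGD 114017.64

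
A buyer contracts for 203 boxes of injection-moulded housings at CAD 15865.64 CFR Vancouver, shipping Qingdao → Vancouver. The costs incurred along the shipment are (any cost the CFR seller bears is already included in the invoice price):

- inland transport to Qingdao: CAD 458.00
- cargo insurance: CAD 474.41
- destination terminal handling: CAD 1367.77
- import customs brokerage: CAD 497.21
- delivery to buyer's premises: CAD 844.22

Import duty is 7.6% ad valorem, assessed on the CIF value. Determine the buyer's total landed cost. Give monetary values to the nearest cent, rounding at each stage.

Total landed cost: CAD 20291.09

CFR: the seller pays costs through ocean freight to the destination port, but not insurance.
Already in the invoice (seller's account under CFR): inland to port — exclude.
CIF value = CFR price + insurance = 15865.64 + 474.41 = 16340.05
Import duty = 16340.05 × 7.6% = 1241.84
Buyer bears: insurance 474.41 + destination terminal 1367.77 + brokerage 497.21 + delivery 844.22 + duty 1241.84 = 4425.45
Landed cost = invoice 15865.64 + 4425.45 = 20291.09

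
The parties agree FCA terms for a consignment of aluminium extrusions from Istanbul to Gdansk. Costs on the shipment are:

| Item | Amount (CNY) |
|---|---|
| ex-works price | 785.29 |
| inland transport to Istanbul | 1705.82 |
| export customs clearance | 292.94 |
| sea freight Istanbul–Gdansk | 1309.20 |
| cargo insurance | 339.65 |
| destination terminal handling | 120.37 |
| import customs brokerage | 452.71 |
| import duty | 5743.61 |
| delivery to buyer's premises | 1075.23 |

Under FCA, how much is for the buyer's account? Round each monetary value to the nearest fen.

FCA: the seller delivers export-cleared goods to the carrier; the buyer bears costs from that point.
Seller's account: goods 785.29 + inland to port 1705.82 + export clearance 292.94 = 2784.05
Buyer's account: freight 1309.20 + insurance 339.65 + destination terminal 120.37 + brokerage 452.71 + duty 5743.61 + delivery 1075.23 = 9040.77

Buyer's account: CNY 9040.77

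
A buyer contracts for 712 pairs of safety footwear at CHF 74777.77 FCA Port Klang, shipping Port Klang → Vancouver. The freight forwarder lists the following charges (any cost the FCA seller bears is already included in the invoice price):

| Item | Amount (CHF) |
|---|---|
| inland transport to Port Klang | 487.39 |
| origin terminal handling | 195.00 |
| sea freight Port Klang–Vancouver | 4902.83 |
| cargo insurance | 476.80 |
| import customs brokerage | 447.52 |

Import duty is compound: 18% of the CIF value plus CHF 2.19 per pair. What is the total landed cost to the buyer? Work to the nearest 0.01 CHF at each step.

FCA: the seller delivers export-cleared goods to the carrier; the buyer bears costs from that point.
Already in the invoice (seller's account under FCA): inland to port — exclude.
CIF value = FCA price + origin terminal + freight + insurance = 74777.77 + 195.00 + 4902.83 + 476.80 = 80352.40
Ad valorem component: 80352.40 × 18% = 14463.43
Specific component: 712 × 2.19 = 1559.28
Import duty = 14463.43 + 1559.28 = 16022.71
Buyer bears: origin terminal 195.00 + freight 4902.83 + insurance 476.80 + brokerage 447.52 + duty 16022.71 = 22044.86
Landed cost = invoice 74777.77 + 22044.86 = 96822.63

Total landed cost: CHF 96822.63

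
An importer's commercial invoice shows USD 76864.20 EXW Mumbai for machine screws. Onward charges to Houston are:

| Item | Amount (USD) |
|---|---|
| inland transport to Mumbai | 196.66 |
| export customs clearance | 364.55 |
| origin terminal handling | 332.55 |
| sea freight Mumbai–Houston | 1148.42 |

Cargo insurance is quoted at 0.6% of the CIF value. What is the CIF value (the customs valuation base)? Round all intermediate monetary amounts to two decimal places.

Let C be the CIF value. C = EXW price + pre-shipment costs + freight + 0.6% × C
C − 0.6% × C = 76864.20 + 196.66 + 364.55 + 332.55 + 1148.42
0.994 × C = 78906.38
C = 78906.38 / 0.994 = 79382.68
Insurance premium = 0.6% × 79382.68 = 476.30

CIF value: USD 79382.68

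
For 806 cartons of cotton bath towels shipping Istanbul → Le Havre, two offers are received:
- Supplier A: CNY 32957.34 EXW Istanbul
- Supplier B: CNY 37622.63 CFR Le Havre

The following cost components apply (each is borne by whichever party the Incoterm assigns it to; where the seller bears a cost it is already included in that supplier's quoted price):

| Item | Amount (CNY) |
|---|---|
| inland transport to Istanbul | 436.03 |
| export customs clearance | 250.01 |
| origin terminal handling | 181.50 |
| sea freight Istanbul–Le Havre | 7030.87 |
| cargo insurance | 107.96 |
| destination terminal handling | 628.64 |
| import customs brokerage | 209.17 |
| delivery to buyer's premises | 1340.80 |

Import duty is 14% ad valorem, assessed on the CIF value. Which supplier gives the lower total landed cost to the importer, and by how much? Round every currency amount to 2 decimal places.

Supplier A (EXW):
CIF value = EXW price + inland to port + export clearance + origin terminal + freight + insurance = 32957.34 + 436.03 + 250.01 + 181.50 + 7030.87 + 107.96 = 40963.71
Import duty = 40963.71 × 14% = 5734.92
Buyer bears (A): 436.03 + 250.01 + 181.50 + 7030.87 + 107.96 + 628.64 + 209.17 + 1340.80 = 10184.98
Landed cost (A) = invoice 32957.34 + 10184.98 + duty 5734.92 = 48877.24
Supplier B (CFR):
CIF value = CFR price + insurance = 37622.63 + 107.96 = 37730.59
Import duty = 37730.59 × 14% = 5282.28
Buyer bears (B): 107.96 + 628.64 + 209.17 + 1340.80 = 2286.57
Landed cost (B) = invoice 37622.63 + 2286.57 + duty 5282.28 = 45191.48
Difference = |48877.24 − 45191.48| = 3685.76

Supplier B is cheaper by CNY 3685.76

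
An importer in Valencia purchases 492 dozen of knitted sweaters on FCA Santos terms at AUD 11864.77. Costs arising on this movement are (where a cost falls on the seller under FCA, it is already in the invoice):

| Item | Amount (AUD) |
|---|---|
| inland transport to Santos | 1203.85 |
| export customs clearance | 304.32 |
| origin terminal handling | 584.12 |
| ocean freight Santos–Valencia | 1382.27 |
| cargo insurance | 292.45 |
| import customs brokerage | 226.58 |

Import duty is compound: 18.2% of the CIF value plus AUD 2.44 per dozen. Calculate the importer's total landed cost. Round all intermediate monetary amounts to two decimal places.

FCA: the seller delivers export-cleared goods to the carrier; the buyer bears costs from that point.
Already in the invoice (seller's account under FCA): inland to port, export clearance — exclude.
CIF value = FCA price + origin terminal + freight + insurance = 11864.77 + 584.12 + 1382.27 + 292.45 = 14123.61
Ad valorem component: 14123.61 × 18.2% = 2570.50
Specific component: 492 × 2.44 = 1200.48
Import duty = 2570.50 + 1200.48 = 3770.98
Buyer bears: origin terminal 584.12 + freight 1382.27 + insurance 292.45 + brokerage 226.58 + duty 3770.98 = 6256.40
Landed cost = invoice 11864.77 + 6256.40 = 18121.17

Total landed cost: AUD 18121.17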